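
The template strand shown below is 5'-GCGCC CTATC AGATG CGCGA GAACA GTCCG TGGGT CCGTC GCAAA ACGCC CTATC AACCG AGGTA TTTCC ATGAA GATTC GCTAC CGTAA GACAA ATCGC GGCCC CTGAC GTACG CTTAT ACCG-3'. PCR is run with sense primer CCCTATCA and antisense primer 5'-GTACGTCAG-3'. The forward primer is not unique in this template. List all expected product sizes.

The forward primer CCCTATCA matches the top strand at positions 4–11, 49–56.
The reverse primer's reverse complement is CTGACGTAC, matching at positions 106–114.
Each forward site pairs with the reverse site to give a product ending at position 114: sizes 111, 66 bp.

111 bp, 66 bp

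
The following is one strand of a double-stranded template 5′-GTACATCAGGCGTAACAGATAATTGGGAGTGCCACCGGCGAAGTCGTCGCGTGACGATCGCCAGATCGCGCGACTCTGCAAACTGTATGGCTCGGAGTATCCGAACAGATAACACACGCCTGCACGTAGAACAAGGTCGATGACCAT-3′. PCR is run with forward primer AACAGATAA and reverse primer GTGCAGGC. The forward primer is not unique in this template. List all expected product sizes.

The forward primer AACAGATAA matches the top strand at positions 14–22, 104–112.
The reverse primer's reverse complement is GCCTGCAC, matching at positions 118–125.
Each forward site pairs with the reverse site to give a product ending at position 125: sizes 112, 22 bp.

112 bp, 22 bp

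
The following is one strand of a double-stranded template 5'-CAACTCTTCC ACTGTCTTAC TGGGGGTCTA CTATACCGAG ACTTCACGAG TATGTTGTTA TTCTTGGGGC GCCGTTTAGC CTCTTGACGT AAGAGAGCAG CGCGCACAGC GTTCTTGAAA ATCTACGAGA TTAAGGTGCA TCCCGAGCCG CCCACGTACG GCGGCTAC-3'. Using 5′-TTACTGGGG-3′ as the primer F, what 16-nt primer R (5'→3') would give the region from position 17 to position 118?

5'-TCAAGAACGCTGTGCG-3'

The product's 3' end on the top strand is position 118.
The reverse primer anneals to the top strand over positions 103–118, i.e. to CGCACAGCGTTCTTGA.
Its sequence written 5'→3' is the reverse complement: TCAAGAACGCTGTGCG.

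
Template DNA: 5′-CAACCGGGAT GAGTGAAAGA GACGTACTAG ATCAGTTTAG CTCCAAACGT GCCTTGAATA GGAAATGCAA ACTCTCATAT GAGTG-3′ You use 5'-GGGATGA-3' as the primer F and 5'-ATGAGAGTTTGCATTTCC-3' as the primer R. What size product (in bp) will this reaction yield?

73 bp

Scanning the template, GGGATGA occurs at positions 6–12; this primer anneals to the bottom strand there with its 3' end pointing downstream.
Reverse complement of the reverse primer: GGAAATGCAAACTCTCAT. This occurs on the top strand at positions 61–78.
The product runs from position 6 to position 78, so its length is 78 − 6 + 1 = 73 bp.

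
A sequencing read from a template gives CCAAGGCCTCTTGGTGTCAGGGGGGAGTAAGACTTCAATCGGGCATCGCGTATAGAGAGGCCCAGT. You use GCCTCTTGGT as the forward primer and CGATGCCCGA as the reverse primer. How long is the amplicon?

43 bp

Forward primer GCCTCTTGGT is found on the top strand at positions 6–15.
Reverse complement of the reverse primer: TCGGGCATCG. This occurs on the top strand at positions 39–48.
Amplicon spans positions 6–48: 43 bp.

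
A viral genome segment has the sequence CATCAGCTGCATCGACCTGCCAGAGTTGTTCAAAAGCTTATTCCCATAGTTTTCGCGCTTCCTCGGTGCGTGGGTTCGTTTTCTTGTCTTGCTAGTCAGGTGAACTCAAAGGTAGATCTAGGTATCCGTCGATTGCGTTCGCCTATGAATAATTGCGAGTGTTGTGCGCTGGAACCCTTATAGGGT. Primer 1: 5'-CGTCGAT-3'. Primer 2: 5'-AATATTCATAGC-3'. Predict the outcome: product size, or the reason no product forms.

No product — primer 2 has no binding site in the template.

Primer 2 (AATATTCATAGC) does not match the top strand, and its reverse complement GCTATGAATATT does not match either.
With no annealing site for primer 2, no amplification occurs.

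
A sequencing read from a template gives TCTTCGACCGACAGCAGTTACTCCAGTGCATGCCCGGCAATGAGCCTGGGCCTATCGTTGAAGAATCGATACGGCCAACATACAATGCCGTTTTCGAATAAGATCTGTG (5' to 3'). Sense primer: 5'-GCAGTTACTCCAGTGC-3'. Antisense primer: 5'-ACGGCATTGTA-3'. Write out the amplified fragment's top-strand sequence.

Scanning the template, GCAGTTACTCCAGTGC occurs at positions 14–29; this primer anneals to the bottom strand there with its 3' end pointing downstream.
Taking the reverse complement of ACGGCATTGTA gives TACAATGCCGT, found at positions 81–91 on the template; the primer anneals here to the top strand with its 3' end pointing upstream.
The product is the template from position 14 through 91 (78 bp).

5'-GCAGTTACTCCAGTGCATGCCCGGCAATGAGCCTGGGCCTATCGTTGAAGAATCGATACGGCCAACATACAATGCCGT-3'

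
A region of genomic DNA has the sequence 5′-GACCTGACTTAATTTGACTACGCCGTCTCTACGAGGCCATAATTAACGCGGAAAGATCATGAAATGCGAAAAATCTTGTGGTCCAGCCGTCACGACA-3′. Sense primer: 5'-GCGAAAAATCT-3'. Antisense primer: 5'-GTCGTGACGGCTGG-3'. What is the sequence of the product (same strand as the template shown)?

5'-GCGAAAAATCTTGTGGTCCAGCCGTCACGAC-3'

Forward primer GCGAAAAATCT is found on the top strand at positions 66–76.
The reverse primer's reverse complement is CCAGCCGTCACGAC, which matches the template at positions 83–96.
The product is the template from position 66 through 96 (31 bp).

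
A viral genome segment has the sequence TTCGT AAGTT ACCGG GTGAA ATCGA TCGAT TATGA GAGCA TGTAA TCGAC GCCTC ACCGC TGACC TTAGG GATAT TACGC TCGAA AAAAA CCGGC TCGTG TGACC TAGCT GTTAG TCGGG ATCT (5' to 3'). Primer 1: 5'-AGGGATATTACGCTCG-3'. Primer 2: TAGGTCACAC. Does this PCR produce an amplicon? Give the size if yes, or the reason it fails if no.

Yes — a 40 bp product.

Primer 1 (AGGGATATTACGCTCG) matches the top strand at positions 68–83; it acts as a forward primer.
Primer 2's reverse complement is GTGTGACCTA, matching the top strand at positions 98–107; it acts as a reverse primer.
The 3' ends face each other across positions 68–107, giving a 40 bp product.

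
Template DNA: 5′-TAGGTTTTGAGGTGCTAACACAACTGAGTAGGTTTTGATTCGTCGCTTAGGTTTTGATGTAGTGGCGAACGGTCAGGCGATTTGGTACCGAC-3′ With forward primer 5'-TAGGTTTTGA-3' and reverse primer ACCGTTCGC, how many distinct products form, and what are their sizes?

The forward primer TAGGTTTTGA matches the top strand at positions 1–10, 29–38, 48–57.
The reverse primer's reverse complement is GCGAACGGT, matching at positions 65–73.
Each forward site pairs with the reverse site to give a product ending at position 73: sizes 73, 45, 26 bp.

Three products: 73 bp, 45 bp, 26 bp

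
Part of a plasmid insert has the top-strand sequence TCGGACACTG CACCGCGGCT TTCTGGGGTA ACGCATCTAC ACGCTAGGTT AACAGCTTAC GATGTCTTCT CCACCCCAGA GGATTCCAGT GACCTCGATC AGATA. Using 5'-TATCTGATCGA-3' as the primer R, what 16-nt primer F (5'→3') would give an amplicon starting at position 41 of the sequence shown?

The reverse primer's reverse complement TCGATCAGATA matches the template at positions 95–105; the product starts at position 41.
The forward primer is identical to the top strand over positions 41–56: ACGCTAGGTTAACAGC.

5'-ACGCTAGGTTAACAGC-3'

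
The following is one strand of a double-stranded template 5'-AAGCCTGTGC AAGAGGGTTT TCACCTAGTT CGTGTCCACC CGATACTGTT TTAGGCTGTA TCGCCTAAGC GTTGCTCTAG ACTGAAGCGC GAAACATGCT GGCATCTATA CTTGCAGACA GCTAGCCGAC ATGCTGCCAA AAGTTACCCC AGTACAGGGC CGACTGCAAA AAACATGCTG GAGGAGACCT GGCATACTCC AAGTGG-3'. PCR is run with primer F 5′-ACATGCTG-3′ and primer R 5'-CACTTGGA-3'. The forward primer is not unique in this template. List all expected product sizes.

112 bp, 77 bp, 33 bp

The forward primer ACATGCTG matches the top strand at positions 94–101, 129–136, 173–180.
The reverse primer's reverse complement is TCCAAGTG, matching at positions 198–205.
Each forward site pairs with the reverse site to give a product ending at position 205: sizes 112, 77, 33 bp.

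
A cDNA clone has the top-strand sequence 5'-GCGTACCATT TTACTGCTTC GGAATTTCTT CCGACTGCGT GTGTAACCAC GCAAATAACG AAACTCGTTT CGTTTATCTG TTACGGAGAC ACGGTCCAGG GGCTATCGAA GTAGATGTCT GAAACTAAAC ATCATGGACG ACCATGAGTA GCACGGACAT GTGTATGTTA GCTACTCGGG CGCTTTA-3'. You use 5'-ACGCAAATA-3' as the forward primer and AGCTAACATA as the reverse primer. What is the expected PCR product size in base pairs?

125 bp

The forward primer matches the template at positions 49–57.
The reverse primer's reverse complement is TATGTTAGCT, which matches the template at positions 164–173.
The product runs from position 49 to position 173, so its length is 173 − 49 + 1 = 125 bp.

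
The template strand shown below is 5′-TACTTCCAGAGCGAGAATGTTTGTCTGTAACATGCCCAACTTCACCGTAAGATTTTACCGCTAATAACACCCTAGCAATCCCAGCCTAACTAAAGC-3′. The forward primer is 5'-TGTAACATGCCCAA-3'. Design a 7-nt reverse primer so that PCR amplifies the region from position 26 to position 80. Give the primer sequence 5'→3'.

The product's 3' end on the top strand is position 80.
The reverse primer anneals to the top strand over positions 74–80, i.e. to AGCAATC.
Its sequence written 5'→3' is the reverse complement: GATTGCT.

5'-GATTGCT-3'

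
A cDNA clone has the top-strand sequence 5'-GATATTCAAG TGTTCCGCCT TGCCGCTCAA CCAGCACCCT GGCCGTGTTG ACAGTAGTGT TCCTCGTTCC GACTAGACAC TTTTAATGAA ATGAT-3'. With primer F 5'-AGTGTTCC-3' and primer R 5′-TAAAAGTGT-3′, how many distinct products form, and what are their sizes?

The forward primer AGTGTTCC matches the top strand at positions 9–16, 56–63.
The reverse primer's reverse complement is ACACTTTTA, matching at positions 77–85.
Each forward site pairs with the reverse site to give a product ending at position 85: sizes 77, 30 bp.

Two products: 77 bp, 30 bp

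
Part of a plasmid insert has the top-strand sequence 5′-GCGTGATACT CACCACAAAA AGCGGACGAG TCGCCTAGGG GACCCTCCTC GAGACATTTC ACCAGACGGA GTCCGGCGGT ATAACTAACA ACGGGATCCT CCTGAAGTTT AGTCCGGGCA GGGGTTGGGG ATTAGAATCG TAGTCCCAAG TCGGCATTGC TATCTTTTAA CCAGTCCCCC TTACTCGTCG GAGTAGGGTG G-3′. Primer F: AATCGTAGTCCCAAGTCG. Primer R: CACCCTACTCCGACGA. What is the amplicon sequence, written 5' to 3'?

Scanning the template, AATCGTAGTCCCAAGTCG occurs at positions 136–153; this primer anneals to the bottom strand there with its 3' end pointing downstream.
Reverse complement of the reverse primer: TCGTCGGAGTAGGGTG. This occurs on the top strand at positions 185–200.
The product is the template from position 136 through 200 (65 bp).

5'-AATCGTAGTCCCAAGTCGGCATTGCTATCTTTTAACCAGTCCCCCTTACTCGTCGGAGTAGGGTG-3'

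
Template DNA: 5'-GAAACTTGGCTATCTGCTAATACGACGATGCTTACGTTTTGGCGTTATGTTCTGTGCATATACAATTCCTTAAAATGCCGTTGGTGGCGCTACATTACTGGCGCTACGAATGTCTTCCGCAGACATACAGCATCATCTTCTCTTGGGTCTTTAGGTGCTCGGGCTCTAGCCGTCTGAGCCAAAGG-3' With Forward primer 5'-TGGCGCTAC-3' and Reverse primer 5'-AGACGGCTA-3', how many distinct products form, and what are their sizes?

The forward primer TGGCGCTAC matches the top strand at positions 85–93, 99–107.
The reverse primer's reverse complement is TAGCCGTCT, matching at positions 167–175.
Each forward site pairs with the reverse site to give a product ending at position 175: sizes 91, 77 bp.

Two products: 91 bp, 77 bp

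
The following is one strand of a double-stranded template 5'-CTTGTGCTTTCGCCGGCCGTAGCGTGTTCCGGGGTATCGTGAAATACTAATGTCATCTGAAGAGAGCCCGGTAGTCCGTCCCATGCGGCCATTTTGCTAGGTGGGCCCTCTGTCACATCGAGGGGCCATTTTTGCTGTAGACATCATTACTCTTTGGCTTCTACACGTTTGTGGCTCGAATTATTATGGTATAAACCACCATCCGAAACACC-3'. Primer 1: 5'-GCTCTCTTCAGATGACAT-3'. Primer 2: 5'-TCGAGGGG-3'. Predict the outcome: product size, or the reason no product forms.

Primer 1 (GCTCTCTTCAGATGACAT) has reverse complement ATGTCATCTGAAGAGAGC, which matches the top strand at positions 50–67; primer 1 anneals to the top strand there with its 3' end pointing upstream toward position 50.
Primer 2 (TCGAGGGG) matches the top strand directly at positions 118–125; it anneals to the bottom strand with its 3' end pointing downstream toward position 125.
The 3' ends diverge (primer 1 extends toward position 1, primer 2 toward position 212), so the primers never converge on a shared product.

No product — the primers' 3' ends point away from each other.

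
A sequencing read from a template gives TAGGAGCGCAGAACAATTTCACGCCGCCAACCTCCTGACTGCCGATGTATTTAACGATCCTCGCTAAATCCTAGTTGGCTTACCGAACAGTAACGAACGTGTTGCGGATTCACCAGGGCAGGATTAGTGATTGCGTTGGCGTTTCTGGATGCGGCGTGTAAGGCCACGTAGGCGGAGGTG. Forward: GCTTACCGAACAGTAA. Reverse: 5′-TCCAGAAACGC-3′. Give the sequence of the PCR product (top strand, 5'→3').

The forward primer matches the template at positions 78–93.
Taking the reverse complement of TCCAGAAACGC gives GCGTTTCTGGA, found at positions 139–149 on the template; the primer anneals here to the top strand with its 3' end pointing upstream.
The product is the template from position 78 through 149 (72 bp).

5'-GCTTACCGAACAGTAACGAACGTGTTGCGGATTCACCAGGGCAGGATTAGTGATTGCGTTGGCGTTTCTGGA-3'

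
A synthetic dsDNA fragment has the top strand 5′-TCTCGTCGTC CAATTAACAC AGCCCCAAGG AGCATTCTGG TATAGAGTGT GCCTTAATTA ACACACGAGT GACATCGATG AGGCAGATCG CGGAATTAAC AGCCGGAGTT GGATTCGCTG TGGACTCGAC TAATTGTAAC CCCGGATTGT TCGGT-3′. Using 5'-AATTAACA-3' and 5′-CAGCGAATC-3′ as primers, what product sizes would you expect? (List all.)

The forward primer AATTAACA matches the top strand at positions 12–19, 56–63, 94–101.
The reverse primer's reverse complement is GATTCGCTG, matching at positions 112–120.
Each forward site pairs with the reverse site to give a product ending at position 120: sizes 109, 65, 27 bp.

109 bp, 65 bp, 27 bp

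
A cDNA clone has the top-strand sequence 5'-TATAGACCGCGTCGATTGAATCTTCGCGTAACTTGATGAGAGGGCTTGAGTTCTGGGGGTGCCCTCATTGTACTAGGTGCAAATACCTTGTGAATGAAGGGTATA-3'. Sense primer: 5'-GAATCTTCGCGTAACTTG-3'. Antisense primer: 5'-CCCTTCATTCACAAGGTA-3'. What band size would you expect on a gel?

84 bp

Scanning the template, GAATCTTCGCGTAACTTG occurs at positions 18–35; this primer anneals to the bottom strand there with its 3' end pointing downstream.
Reverse complement of the reverse primer: TACCTTGTGAATGAAGGG. This occurs on the top strand at positions 84–101.
Product length = (reverse-primer end) − (forward-primer start) + 1 = 101 − 18 + 1 = 84 bp.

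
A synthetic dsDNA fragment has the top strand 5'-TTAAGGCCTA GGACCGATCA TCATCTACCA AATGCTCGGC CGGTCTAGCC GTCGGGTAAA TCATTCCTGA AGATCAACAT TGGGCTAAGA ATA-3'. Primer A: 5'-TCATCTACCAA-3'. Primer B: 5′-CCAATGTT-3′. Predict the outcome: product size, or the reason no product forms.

Primer A (TCATCTACCAA) matches the top strand at positions 21–31; it acts as a forward primer.
Primer B's reverse complement is AACATTGG, matching the top strand at positions 76–83; it acts as a reverse primer.
The 3' ends face each other across positions 21–83, giving a 63 bp product.

Yes — a 63 bp product.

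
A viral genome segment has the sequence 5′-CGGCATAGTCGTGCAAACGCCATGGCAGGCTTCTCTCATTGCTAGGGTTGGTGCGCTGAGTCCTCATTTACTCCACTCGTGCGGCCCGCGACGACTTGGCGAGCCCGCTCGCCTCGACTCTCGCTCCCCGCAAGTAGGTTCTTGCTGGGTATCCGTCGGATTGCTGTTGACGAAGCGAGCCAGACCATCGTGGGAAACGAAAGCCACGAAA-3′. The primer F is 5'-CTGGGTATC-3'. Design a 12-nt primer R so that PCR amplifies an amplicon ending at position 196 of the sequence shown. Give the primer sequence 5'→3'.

The forward primer binds at positions 145–153; the product's 3' end on the top strand is position 196.
The reverse primer anneals to the top strand over positions 185–196, i.e. to CCATCGTGGGAA.
Its sequence written 5'→3' is the reverse complement: TTCCCACGATGG.

5'-TTCCCACGATGG-3'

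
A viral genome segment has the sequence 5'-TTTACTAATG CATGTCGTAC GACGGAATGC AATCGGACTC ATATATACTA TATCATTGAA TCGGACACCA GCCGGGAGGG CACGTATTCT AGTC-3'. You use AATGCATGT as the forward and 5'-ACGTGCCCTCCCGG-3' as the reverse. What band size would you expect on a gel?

The forward primer matches the template at positions 7–15.
Reverse complement of the reverse primer: CCGGGAGGGCACGT. This occurs on the top strand at positions 72–85.
Amplicon spans positions 7–85: 79 bp.

79 bp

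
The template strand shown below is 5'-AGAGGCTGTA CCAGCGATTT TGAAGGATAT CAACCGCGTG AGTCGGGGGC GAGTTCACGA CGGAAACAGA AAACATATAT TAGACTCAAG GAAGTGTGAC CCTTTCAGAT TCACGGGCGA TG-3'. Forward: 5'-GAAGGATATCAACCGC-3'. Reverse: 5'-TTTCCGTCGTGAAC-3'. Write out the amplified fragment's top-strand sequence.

5'-GAAGGATATCAACCGCGTGAGTCGGGGGCGAGTTCACGACGGAAA-3'

The forward primer matches the template at positions 22–37.
The reverse primer's reverse complement is GTTCACGACGGAAA, which matches the template at positions 53–66.
The product is the template from position 22 through 66 (45 bp).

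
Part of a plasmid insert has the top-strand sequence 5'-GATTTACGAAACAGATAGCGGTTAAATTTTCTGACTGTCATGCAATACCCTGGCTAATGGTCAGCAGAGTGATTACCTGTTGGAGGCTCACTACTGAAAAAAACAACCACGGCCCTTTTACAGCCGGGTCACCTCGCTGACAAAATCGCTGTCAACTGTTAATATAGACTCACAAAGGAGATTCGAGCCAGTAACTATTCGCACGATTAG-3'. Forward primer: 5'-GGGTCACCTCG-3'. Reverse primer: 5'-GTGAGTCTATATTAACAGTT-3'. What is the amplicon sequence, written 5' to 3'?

Scanning the template, GGGTCACCTCG occurs at positions 126–136; this primer anneals to the bottom strand there with its 3' end pointing downstream.
Reverse complement of the reverse primer: AACTGTTAATATAGACTCAC. This occurs on the top strand at positions 154–173.
The product is the template from position 126 through 173 (48 bp).

5'-GGGTCACCTCGCTGACAAAATCGCTGTCAACTGTTAATATAGACTCAC-3'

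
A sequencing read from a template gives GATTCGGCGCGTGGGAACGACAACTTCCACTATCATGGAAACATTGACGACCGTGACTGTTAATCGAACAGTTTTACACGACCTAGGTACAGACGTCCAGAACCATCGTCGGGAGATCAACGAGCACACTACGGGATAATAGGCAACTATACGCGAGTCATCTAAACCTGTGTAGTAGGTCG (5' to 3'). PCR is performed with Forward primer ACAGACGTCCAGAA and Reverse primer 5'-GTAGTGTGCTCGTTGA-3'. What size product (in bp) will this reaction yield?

44 bp

The forward primer matches the template at positions 89–102.
The reverse primer's reverse complement is TCAACGAGCACACTAC, which matches the template at positions 117–132.
Amplicon spans positions 89–132: 44 bp.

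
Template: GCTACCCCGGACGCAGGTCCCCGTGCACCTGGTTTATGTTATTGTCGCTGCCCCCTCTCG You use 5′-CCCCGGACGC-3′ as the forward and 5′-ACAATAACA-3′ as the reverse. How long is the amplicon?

The forward primer matches the template at positions 5–14.
The reverse primer's reverse complement is TGTTATTGT, which matches the template at positions 37–45.
Amplicon spans positions 5–45: 41 bp.

41 bp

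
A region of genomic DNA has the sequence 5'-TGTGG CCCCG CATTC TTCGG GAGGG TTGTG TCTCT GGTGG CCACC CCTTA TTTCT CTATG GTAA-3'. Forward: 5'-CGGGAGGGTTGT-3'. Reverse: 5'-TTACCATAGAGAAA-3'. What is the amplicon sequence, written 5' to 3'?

5'-CGGGAGGGTTGTGTCTCTGGTGGCCACCCCTTATTTCTCTATGGTAA-3'

Scanning the template, CGGGAGGGTTGT occurs at positions 18–29; this primer anneals to the bottom strand there with its 3' end pointing downstream.
Reverse complement of the reverse primer: TTTCTCTATGGTAA. This occurs on the top strand at positions 51–64.
The product is the template from position 18 through 64 (47 bp).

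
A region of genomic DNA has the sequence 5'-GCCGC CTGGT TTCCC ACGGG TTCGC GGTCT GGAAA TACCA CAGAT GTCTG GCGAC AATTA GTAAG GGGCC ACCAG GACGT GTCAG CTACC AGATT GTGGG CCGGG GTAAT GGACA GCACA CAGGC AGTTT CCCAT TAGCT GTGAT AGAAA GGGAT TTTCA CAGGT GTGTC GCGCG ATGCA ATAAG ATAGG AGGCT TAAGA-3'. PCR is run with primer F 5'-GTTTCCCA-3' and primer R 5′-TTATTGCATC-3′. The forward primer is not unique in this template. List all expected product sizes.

176 bp, 58 bp

The forward primer GTTTCCCA matches the top strand at positions 9–16, 127–134.
The reverse primer's reverse complement is GATGCAATAA, matching at positions 175–184.
Each forward site pairs with the reverse site to give a product ending at position 184: sizes 176, 58 bp.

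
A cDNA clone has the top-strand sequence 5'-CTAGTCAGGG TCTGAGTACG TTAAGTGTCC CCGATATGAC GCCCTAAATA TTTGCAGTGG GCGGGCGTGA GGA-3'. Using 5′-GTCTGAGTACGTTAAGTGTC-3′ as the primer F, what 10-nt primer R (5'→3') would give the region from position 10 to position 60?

The product's 3' end on the top strand is position 60.
The reverse primer anneals to the top strand over positions 51–60, i.e. to TTTGCAGTGG.
Its sequence written 5'→3' is the reverse complement: CCACTGCAAA.

5'-CCACTGCAAA-3'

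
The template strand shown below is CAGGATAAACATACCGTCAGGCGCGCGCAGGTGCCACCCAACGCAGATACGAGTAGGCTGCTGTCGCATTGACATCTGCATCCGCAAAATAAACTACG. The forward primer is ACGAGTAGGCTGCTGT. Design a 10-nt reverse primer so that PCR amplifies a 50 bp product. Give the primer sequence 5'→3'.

The forward primer binds at positions 49–64, so a 50 bp product ends at position 49 + 50 − 1 = 98.
The reverse primer anneals to the top strand over positions 89–98, i.e. to ATAAACTACG.
Its sequence written 5'→3' is the reverse complement: CGTAGTTTAT.

5'-CGTAGTTTAT-3'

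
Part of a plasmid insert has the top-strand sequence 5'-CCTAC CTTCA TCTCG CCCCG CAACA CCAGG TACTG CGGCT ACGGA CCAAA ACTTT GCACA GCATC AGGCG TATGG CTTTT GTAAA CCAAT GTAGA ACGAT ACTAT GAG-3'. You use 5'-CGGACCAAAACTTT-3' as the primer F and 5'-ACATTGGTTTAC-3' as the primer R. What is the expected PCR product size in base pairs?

Scanning the template, CGGACCAAAACTTT occurs at positions 42–55; this primer anneals to the bottom strand there with its 3' end pointing downstream.
Reverse complement of the reverse primer: GTAAACCAATGT. This occurs on the top strand at positions 81–92.
The product runs from position 42 to position 92, so its length is 92 − 42 + 1 = 51 bp.

51 bp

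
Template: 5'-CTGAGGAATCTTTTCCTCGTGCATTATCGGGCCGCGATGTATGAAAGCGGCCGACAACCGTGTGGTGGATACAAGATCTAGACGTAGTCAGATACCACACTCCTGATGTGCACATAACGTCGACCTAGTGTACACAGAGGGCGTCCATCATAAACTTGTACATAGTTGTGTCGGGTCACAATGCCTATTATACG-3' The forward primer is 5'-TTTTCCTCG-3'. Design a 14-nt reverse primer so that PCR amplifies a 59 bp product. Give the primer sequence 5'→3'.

The forward primer binds at positions 11–19, so a 59 bp product ends at position 11 + 59 − 1 = 69.
The reverse primer anneals to the top strand over positions 56–69, i.e. to AACCGTGTGGTGGA.
Its sequence written 5'→3' is the reverse complement: TCCACCACACGGTT.

5'-TCCACCACACGGTT-3'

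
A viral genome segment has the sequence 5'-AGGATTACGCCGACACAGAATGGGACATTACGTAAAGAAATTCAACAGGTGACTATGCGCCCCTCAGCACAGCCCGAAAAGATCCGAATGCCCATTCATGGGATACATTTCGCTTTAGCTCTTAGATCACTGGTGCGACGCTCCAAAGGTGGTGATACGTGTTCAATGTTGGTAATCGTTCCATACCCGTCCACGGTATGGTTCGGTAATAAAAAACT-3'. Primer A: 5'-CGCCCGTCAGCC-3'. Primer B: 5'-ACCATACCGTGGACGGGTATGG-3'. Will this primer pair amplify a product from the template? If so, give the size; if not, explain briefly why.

No product — primer A has no binding site in the template.

Primer A (CGCCCGTCAGCC) does not match the top strand, and its reverse complement GGCTGACGGGCG does not match either.
With no annealing site for primer A, no amplification occurs.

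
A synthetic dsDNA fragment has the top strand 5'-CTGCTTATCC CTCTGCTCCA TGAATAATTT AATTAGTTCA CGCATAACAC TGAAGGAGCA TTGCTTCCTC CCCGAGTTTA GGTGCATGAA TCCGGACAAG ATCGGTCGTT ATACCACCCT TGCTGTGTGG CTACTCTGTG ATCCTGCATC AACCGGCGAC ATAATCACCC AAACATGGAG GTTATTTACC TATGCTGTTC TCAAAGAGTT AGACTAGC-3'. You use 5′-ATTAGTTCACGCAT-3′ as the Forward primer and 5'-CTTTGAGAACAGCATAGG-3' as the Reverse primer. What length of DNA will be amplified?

175 bp

Scanning the template, ATTAGTTCACGCAT occurs at positions 32–45; this primer anneals to the bottom strand there with its 3' end pointing downstream.
The reverse primer's reverse complement is CCTATGCTGTTCTCAAAG, which matches the template at positions 189–206.
The product runs from position 32 to position 206, so its length is 206 − 32 + 1 = 175 bp.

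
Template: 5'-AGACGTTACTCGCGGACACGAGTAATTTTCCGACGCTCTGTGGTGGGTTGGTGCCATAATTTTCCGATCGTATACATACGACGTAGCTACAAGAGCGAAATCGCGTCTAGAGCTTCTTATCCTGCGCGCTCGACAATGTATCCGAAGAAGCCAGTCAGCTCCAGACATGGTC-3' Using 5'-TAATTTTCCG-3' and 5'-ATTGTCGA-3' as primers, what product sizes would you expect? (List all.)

The forward primer TAATTTTCCG matches the top strand at positions 23–32, 57–66.
The reverse primer's reverse complement is TCGACAAT, matching at positions 130–137.
Each forward site pairs with the reverse site to give a product ending at position 137: sizes 115, 81 bp.

115 bp, 81 bp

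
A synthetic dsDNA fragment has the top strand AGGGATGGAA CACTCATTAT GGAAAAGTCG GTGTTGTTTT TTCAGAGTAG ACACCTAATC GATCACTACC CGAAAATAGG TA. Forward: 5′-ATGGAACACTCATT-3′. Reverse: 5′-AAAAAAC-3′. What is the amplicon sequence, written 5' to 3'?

The forward primer matches the template at positions 5–18.
The reverse primer's reverse complement is GTTTTTT, which matches the template at positions 36–42.
The product is the template from position 5 through 42 (38 bp).

5'-ATGGAACACTCATTATGGAAAAGTCGGTGTTGTTTTTT-3'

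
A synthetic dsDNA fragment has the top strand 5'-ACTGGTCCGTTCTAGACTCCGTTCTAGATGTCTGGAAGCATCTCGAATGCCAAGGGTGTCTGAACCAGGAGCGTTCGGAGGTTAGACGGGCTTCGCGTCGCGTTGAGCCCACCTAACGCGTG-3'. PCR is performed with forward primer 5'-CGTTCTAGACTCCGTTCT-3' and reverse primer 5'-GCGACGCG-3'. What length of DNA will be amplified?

94 bp

The forward primer matches the template at positions 8–25.
Taking the reverse complement of GCGACGCG gives CGCGTCGC, found at positions 94–101 on the template; the primer anneals here to the top strand with its 3' end pointing upstream.
Product length = (reverse-primer end) − (forward-primer start) + 1 = 101 − 8 + 1 = 94 bp.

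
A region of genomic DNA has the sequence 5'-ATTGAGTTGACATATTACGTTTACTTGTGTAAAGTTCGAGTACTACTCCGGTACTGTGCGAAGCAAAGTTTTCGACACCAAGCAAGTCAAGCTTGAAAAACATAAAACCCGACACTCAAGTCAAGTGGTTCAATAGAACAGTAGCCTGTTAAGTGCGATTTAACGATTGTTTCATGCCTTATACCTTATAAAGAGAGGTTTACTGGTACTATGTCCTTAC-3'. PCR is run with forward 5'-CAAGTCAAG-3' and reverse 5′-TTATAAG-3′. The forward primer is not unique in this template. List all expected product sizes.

The forward primer CAAGTCAAG matches the top strand at positions 83–91, 117–125.
The reverse primer's reverse complement is CTTATAA, matching at positions 185–191.
Each forward site pairs with the reverse site to give a product ending at position 191: sizes 109, 75 bp.

109 bp, 75 bp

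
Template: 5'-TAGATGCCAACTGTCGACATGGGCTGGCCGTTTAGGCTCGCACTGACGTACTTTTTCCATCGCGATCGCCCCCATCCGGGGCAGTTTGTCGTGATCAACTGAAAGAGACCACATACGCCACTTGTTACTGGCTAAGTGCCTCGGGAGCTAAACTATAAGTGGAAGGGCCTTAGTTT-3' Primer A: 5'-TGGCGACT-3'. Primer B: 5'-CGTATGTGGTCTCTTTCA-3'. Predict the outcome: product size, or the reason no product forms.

No product — primer A has no binding site in the template.

Primer A (TGGCGACT) does not match the top strand, and its reverse complement AGTCGCCA does not match either.
With no annealing site for primer A, no amplification occurs.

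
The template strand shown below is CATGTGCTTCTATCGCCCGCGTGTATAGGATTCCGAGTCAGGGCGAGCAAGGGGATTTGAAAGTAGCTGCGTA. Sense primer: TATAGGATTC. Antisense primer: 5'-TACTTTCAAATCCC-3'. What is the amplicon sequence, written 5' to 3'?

5'-TATAGGATTCCGAGTCAGGGCGAGCAAGGGGATTTGAAAGTA-3'

Forward primer TATAGGATTC is found on the top strand at positions 24–33.
The reverse primer's reverse complement is GGGATTTGAAAGTA, which matches the template at positions 52–65.
The product is the template from position 24 through 65 (42 bp).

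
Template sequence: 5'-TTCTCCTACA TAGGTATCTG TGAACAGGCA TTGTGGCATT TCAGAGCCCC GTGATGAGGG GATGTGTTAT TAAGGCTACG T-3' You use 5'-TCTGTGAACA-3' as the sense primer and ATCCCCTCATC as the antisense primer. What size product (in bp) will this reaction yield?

Scanning the template, TCTGTGAACA occurs at positions 17–26; this primer anneals to the bottom strand there with its 3' end pointing downstream.
The reverse primer's reverse complement is GATGAGGGGAT, which matches the template at positions 53–63.
Amplicon spans positions 17–63: 47 bp.

47 bp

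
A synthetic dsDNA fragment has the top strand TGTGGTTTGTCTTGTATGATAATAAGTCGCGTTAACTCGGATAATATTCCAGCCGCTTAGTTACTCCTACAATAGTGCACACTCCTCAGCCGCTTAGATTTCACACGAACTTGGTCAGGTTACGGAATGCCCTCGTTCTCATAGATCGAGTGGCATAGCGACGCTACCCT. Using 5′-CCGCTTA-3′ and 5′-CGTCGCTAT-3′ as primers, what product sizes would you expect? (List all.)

111 bp, 74 bp

The forward primer CCGCTTA matches the top strand at positions 53–59, 90–96.
The reverse primer's reverse complement is ATAGCGACG, matching at positions 155–163.
Each forward site pairs with the reverse site to give a product ending at position 163: sizes 111, 74 bp.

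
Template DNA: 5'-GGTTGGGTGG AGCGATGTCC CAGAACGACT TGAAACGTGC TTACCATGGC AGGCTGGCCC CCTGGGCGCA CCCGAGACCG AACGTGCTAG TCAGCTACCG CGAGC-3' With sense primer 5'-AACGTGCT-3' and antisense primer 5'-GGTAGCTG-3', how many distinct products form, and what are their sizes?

The forward primer AACGTGCT matches the top strand at positions 34–41, 81–88.
The reverse primer's reverse complement is CAGCTACC, matching at positions 92–99.
Each forward site pairs with the reverse site to give a product ending at position 99: sizes 66, 19 bp.

Two products: 66 bp, 19 bp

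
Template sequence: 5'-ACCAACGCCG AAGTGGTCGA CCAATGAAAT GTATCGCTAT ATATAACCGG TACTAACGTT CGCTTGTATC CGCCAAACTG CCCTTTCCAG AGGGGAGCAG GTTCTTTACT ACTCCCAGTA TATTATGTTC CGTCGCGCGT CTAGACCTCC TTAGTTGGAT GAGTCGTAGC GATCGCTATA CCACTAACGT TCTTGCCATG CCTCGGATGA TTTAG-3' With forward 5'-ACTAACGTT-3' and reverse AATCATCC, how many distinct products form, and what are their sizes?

The forward primer ACTAACGTT matches the top strand at positions 52–60, 183–191.
The reverse primer's reverse complement is GGATGATT, matching at positions 205–212.
Each forward site pairs with the reverse site to give a product ending at position 212: sizes 161, 30 bp.

Two products: 161 bp, 30 bp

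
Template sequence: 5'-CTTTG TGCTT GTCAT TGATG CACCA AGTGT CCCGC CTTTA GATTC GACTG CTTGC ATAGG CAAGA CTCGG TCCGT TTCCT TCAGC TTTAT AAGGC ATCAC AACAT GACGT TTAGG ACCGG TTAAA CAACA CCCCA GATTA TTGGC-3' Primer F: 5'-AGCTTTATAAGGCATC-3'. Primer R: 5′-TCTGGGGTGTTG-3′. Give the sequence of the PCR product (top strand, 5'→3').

5'-AGCTTTATAAGGCATCACAACATGACGTTTAGGACCGGTTAAACAACACCCCAGA-3'

Scanning the template, AGCTTTATAAGGCATC occurs at positions 83–98; this primer anneals to the bottom strand there with its 3' end pointing downstream.
Reverse complement of the reverse primer: CAACACCCCAGA. This occurs on the top strand at positions 126–137.
The product is the template from position 83 through 137 (55 bp).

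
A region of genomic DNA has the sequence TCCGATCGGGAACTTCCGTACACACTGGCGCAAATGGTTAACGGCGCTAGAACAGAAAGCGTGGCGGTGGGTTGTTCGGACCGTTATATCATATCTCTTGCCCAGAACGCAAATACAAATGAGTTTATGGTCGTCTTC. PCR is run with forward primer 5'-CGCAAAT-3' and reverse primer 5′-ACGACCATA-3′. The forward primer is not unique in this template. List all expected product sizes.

The forward primer CGCAAAT matches the top strand at positions 29–35, 108–114.
The reverse primer's reverse complement is TATGGTCGT, matching at positions 126–134.
Each forward site pairs with the reverse site to give a product ending at position 134: sizes 106, 27 bp.

106 bp, 27 bp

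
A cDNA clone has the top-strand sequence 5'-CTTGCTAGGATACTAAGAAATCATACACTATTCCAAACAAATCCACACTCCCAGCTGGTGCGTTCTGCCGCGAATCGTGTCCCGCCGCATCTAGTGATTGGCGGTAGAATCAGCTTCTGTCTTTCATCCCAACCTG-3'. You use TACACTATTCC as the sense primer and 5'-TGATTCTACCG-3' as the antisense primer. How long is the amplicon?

Scanning the template, TACACTATTCC occurs at positions 24–34; this primer anneals to the bottom strand there with its 3' end pointing downstream.
The reverse primer's reverse complement is CGGTAGAATCA, which matches the template at positions 102–112.
The product runs from position 24 to position 112, so its length is 112 − 24 + 1 = 89 bp.

89 bp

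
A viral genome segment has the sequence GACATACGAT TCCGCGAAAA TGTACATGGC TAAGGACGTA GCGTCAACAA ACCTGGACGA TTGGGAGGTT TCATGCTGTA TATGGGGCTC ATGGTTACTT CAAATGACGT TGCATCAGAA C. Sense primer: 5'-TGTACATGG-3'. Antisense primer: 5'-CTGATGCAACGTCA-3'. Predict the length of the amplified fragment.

98 bp

The forward primer matches the template at positions 21–29.
Reverse complement of the reverse primer: TGACGTTGCATCAG. This occurs on the top strand at positions 105–118.
Product length = (reverse-primer end) − (forward-primer start) + 1 = 118 − 21 + 1 = 98 bp.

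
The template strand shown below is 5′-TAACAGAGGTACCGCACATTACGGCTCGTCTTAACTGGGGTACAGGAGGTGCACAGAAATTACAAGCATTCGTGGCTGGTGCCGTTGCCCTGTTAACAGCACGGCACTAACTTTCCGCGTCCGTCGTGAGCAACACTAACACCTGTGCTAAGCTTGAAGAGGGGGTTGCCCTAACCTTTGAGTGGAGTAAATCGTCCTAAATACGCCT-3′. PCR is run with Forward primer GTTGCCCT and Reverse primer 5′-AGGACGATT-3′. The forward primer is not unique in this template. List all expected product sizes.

115 bp, 34 bp

The forward primer GTTGCCCT matches the top strand at positions 84–91, 165–172.
The reverse primer's reverse complement is AATCGTCCT, matching at positions 190–198.
Each forward site pairs with the reverse site to give a product ending at position 198: sizes 115, 34 bp.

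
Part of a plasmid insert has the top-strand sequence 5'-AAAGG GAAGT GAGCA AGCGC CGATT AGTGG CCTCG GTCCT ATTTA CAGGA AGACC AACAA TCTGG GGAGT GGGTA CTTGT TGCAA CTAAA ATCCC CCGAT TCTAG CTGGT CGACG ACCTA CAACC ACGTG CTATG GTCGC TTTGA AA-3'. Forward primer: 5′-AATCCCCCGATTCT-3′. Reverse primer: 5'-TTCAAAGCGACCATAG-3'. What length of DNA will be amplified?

57 bp

Scanning the template, AATCCCCCGATTCT occurs at positions 90–103; this primer anneals to the bottom strand there with its 3' end pointing downstream.
Taking the reverse complement of TTCAAAGCGACCATAG gives CTATGGTCGCTTTGAA, found at positions 131–146 on the template; the primer anneals here to the top strand with its 3' end pointing upstream.
The product runs from position 90 to position 146, so its length is 146 − 90 + 1 = 57 bp.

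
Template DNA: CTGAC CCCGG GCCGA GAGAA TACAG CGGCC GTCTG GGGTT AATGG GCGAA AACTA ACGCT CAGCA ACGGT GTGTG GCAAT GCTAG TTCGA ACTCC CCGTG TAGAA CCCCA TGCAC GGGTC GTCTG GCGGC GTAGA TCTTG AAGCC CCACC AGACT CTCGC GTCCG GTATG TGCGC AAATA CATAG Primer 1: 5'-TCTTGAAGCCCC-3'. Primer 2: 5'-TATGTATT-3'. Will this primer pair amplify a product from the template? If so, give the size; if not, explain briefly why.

Yes — a 49 bp product.

Primer 1 (TCTTGAAGCCCC) matches the top strand at positions 136–147; it acts as a forward primer.
Primer 2's reverse complement is AATACATA, matching the top strand at positions 177–184; it acts as a reverse primer.
The 3' ends face each other across positions 136–184, giving a 49 bp product.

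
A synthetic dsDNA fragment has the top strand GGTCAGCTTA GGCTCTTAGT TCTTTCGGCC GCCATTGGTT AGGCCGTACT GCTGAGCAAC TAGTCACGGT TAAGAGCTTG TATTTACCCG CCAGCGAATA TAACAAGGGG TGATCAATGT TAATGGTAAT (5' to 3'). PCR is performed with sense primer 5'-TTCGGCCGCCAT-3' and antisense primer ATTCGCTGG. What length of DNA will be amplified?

76 bp

Forward primer TTCGGCCGCCAT is found on the top strand at positions 24–35.
The reverse primer's reverse complement is CCAGCGAAT, which matches the template at positions 91–99.
Product length = (reverse-primer end) − (forward-primer start) + 1 = 99 − 24 + 1 = 76 bp.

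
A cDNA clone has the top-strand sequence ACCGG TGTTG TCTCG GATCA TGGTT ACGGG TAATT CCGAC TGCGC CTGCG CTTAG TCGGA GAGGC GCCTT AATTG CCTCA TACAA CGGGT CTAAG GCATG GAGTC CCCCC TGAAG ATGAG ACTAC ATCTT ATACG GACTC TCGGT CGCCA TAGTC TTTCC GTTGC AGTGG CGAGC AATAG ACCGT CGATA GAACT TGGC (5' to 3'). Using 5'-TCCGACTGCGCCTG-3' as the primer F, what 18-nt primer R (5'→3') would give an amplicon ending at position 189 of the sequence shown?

5'-ATCGACGGTCTATTGCTC-3'

The forward primer binds at positions 35–48; the product's 3' end on the top strand is position 189.
The reverse primer anneals to the top strand over positions 172–189, i.e. to GAGCAATAGACCGTCGAT.
Its sequence written 5'→3' is the reverse complement: ATCGACGGTCTATTGCTC.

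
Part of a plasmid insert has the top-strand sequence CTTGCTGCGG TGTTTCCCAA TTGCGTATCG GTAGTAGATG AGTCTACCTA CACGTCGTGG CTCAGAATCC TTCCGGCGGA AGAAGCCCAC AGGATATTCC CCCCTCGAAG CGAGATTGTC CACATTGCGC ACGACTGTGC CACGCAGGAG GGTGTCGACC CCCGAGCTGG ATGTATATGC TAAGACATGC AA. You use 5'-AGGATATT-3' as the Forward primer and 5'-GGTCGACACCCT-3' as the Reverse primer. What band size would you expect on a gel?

70 bp

The forward primer matches the template at positions 91–98.
Reverse complement of the reverse primer: AGGGTGTCGACC. This occurs on the top strand at positions 149–160.
Product length = (reverse-primer end) − (forward-primer start) + 1 = 160 − 91 + 1 = 70 bp.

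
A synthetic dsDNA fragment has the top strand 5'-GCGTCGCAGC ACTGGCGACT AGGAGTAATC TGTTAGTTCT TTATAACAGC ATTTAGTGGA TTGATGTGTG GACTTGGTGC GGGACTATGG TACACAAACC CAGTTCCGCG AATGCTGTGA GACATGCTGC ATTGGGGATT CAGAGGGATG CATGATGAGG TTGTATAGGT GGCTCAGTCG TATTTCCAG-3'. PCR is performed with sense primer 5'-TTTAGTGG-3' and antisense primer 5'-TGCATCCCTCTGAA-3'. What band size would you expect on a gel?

101 bp

Scanning the template, TTTAGTGG occurs at positions 52–59; this primer anneals to the bottom strand there with its 3' end pointing downstream.
Reverse complement of the reverse primer: TTCAGAGGGATGCA. This occurs on the top strand at positions 139–152.
The product runs from position 52 to position 152, so its length is 152 − 52 + 1 = 101 bp.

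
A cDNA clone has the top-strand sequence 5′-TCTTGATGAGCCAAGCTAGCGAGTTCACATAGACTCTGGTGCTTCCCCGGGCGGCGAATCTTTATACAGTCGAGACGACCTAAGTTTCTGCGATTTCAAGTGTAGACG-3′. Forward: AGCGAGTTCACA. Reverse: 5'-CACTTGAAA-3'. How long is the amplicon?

85 bp

The forward primer matches the template at positions 18–29.
Taking the reverse complement of CACTTGAAA gives TTTCAAGTG, found at positions 94–102 on the template; the primer anneals here to the top strand with its 3' end pointing upstream.
Amplicon spans positions 18–102: 85 bp.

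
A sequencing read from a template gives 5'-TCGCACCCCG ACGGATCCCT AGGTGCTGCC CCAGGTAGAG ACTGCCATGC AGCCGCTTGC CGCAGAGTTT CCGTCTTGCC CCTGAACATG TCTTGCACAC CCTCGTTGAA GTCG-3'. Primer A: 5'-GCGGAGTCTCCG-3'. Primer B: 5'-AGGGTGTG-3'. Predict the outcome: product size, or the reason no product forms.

No product — primer A has no binding site in the template.

Primer A (GCGGAGTCTCCG) does not match the top strand, and its reverse complement CGGAGACTCCGC does not match either.
With no annealing site for primer A, no amplification occurs.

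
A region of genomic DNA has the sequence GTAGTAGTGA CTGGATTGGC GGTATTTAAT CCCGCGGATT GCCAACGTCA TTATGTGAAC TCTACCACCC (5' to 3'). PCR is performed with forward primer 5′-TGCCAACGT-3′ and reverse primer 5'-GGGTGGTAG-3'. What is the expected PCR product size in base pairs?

Forward primer TGCCAACGT is found on the top strand at positions 40–48.
Reverse complement of the reverse primer: CTACCACCC. This occurs on the top strand at positions 62–70.
Product length = (reverse-primer end) − (forward-primer start) + 1 = 70 − 40 + 1 = 31 bp.

31 bp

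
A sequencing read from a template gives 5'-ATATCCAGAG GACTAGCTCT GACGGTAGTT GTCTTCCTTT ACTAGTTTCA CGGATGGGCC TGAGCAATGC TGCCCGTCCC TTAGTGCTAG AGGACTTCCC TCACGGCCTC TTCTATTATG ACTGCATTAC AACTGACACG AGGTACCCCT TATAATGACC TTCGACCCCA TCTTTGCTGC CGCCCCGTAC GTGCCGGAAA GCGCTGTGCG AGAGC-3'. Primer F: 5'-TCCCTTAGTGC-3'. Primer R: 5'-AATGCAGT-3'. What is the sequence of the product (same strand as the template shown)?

The forward primer matches the template at positions 77–87.
Taking the reverse complement of AATGCAGT gives ACTGCATT, found at positions 121–128 on the template; the primer anneals here to the top strand with its 3' end pointing upstream.
The product is the template from position 77 through 128 (52 bp).

5'-TCCCTTAGTGCTAGAGGACTTCCCTCACGGCCTCTTCTATTATGACTGCATT-3'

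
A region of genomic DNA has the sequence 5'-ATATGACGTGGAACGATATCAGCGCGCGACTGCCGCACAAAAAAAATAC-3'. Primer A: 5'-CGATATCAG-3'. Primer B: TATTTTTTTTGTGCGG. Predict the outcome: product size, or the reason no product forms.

Yes — a 35 bp product.

Primer A (CGATATCAG) matches the top strand at positions 14–22; it acts as a forward primer.
Primer B's reverse complement is CCGCACAAAAAAAATA, matching the top strand at positions 33–48; it acts as a reverse primer.
The 3' ends face each other across positions 14–48, giving a 35 bp product.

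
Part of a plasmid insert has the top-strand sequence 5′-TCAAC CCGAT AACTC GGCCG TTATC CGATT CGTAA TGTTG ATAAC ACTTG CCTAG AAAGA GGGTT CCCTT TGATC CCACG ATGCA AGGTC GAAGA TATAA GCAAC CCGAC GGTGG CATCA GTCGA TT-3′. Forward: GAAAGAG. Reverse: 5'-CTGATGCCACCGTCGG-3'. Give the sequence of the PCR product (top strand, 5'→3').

5'-GAAAGAGGGTTCCCTTTGATCCCACGATGCAAGGTCGAAGATATAAGCAACCCGACGGTGGCATCAG-3'

Scanning the template, GAAAGAG occurs at positions 55–61; this primer anneals to the bottom strand there with its 3' end pointing downstream.
Reverse complement of the reverse primer: CCGACGGTGGCATCAG. This occurs on the top strand at positions 106–121.
The product is the template from position 55 through 121 (67 bp).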